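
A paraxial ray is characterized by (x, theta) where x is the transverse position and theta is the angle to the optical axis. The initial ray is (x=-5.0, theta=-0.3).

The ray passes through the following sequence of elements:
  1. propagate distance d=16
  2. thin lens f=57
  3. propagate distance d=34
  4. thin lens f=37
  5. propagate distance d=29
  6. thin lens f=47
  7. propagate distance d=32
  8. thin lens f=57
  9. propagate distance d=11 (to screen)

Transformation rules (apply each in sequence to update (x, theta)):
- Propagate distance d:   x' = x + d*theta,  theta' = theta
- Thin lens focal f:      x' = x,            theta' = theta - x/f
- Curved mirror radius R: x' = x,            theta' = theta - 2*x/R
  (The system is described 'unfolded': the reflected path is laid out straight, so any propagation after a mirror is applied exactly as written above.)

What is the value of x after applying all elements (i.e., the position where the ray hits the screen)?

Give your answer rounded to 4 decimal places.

Initial: x=-5.0000 theta=-0.3000
After 1 (propagate distance d=16): x=-9.8000 theta=-0.3000
After 2 (thin lens f=57): x=-9.8000 theta=-73/570 (≈-0.1281)
After 3 (propagate distance d=34): x=-4034/285 (≈-14.1544) theta=-73/570 (≈-0.1281)
After 4 (thin lens f=37): x=-4034/285 (≈-14.1544) theta=1789/7030 (≈0.2545)
After 5 (propagate distance d=29): x=-142873/21090 (≈-6.7744) theta=1789/7030 (≈0.2545)
After 6 (thin lens f=47): x=-142873/21090 (≈-6.7744) theta=197561/495615 (≈0.3986)
After 7 (propagate distance d=32): x=1976291/330410 (≈5.9813) theta=197561/495615 (≈0.3986)
After 8 (thin lens f=57): x=1976291/330410 (≈5.9813) theta=5531027/18833370 (≈0.2937)
After 9 (propagate distance d=11 (to screen)): x=86744942/9416685 (≈9.2118) theta=5531027/18833370 (≈0.2937)
Rounded to 4 decimal places: x = 9.2118

Answer: 9.2118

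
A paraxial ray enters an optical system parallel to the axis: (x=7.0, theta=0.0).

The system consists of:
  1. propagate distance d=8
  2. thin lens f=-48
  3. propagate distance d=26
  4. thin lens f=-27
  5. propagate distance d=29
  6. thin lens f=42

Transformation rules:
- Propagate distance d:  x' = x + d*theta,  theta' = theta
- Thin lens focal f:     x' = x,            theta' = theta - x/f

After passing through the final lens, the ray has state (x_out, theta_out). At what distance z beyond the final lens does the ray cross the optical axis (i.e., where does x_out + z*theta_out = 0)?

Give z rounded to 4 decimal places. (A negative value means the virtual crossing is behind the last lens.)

Answer: 302.0934

Derivation:
Initial: x=7.0000 theta=0.0000
After 1 (propagate distance d=8): x=7.0000 theta=0.0000
After 2 (thin lens f=-48): x=7.0000 theta=7/48 (≈0.1458)
After 3 (propagate distance d=26): x=259/24 (≈10.7917) theta=7/48 (≈0.1458)
After 4 (thin lens f=-27): x=259/24 (≈10.7917) theta=707/1296 (≈0.5455)
After 5 (propagate distance d=29): x=34489/1296 (≈26.6119) theta=707/1296 (≈0.5455)
After 6 (thin lens f=42): x=34489/1296 (≈26.6119) theta=-685/7776 (≈-0.0881)
z_focus = -x_out/theta_out = -(34489/1296)/(-685/7776) = 206934/685 ≈ 302.0934
Rounded to 4 decimal places: z = 302.0934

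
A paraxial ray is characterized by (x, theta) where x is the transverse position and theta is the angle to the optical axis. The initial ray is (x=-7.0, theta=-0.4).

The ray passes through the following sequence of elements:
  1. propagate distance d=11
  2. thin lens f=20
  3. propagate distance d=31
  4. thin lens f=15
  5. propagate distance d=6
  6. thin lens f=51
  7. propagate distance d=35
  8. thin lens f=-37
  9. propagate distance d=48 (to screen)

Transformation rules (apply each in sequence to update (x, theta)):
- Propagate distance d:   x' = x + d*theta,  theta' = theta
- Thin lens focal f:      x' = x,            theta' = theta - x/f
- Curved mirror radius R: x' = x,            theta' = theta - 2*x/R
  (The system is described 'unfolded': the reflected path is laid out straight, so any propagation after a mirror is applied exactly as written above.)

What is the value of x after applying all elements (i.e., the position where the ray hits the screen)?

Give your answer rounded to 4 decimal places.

Answer: 74.8899

Derivation:
Initial: x=-7.0000 theta=-0.4000
After 1 (propagate distance d=11): x=-11.4000 theta=-0.4000
After 2 (thin lens f=20): x=-11.4000 theta=0.1700
After 3 (propagate distance d=31): x=-6.1300 theta=0.1700
After 4 (thin lens f=15): x=-6.1300 theta=217/375 (≈0.5787)
After 5 (propagate distance d=6): x=-2.6580 theta=217/375 (≈0.5787)
After 6 (thin lens f=51): x=-2.6580 theta=3217/5100 (≈0.6308)
After 7 (propagate distance d=35): x=123799/6375 (≈19.4195) theta=3217/5100 (≈0.6308)
After 8 (thin lens f=-37): x=123799/6375 (≈19.4195) theta=363447/314500 (≈1.1556)
After 9 (propagate distance d=48 (to screen)): x=3532931/47175 (≈74.8899) theta=363447/314500 (≈1.1556)
Rounded to 4 decimal places: x = 74.8899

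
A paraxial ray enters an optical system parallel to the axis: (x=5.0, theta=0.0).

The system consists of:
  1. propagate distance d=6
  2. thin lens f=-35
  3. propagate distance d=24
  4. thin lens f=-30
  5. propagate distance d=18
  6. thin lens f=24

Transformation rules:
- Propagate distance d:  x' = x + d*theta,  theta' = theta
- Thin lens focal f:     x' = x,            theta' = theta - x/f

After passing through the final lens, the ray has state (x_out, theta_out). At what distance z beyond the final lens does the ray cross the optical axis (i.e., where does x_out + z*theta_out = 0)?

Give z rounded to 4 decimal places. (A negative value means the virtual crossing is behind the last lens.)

Initial: x=5.0000 theta=0.0000
After 1 (propagate distance d=6): x=5.0000 theta=0.0000
After 2 (thin lens f=-35): x=5.0000 theta=1/7 (≈0.1429)
After 3 (propagate distance d=24): x=59/7 (≈8.4286) theta=1/7 (≈0.1429)
After 4 (thin lens f=-30): x=59/7 (≈8.4286) theta=89/210 (≈0.4238)
After 5 (propagate distance d=18): x=562/35 (≈16.0571) theta=89/210 (≈0.4238)
After 6 (thin lens f=24): x=562/35 (≈16.0571) theta=-103/420 (≈-0.2452)
z_focus = -x_out/theta_out = -(562/35)/(-103/420) = 6744/103 ≈ 65.4757
Rounded to 4 decimal places: z = 65.4757

Answer: 65.4757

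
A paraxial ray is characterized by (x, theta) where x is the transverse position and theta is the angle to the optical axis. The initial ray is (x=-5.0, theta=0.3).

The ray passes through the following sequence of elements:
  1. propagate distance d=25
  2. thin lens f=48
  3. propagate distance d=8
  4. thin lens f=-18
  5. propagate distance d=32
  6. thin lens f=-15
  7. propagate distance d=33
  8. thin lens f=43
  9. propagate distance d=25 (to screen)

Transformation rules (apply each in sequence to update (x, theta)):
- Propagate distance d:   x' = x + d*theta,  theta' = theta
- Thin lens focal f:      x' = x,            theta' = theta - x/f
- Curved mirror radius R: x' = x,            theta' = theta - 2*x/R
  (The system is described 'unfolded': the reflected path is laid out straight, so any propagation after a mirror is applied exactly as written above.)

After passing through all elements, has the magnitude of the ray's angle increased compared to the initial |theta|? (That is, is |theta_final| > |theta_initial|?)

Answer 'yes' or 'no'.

Initial: x=-5.0000 theta=0.3000
After 1 (propagate distance d=25): x=2.5000 theta=0.3000
After 2 (thin lens f=48): x=2.5000 theta=119/480 (≈0.2479)
After 3 (propagate distance d=8): x=269/60 (≈4.4833) theta=119/480 (≈0.2479)
After 4 (thin lens f=-18): x=269/60 (≈4.4833) theta=2147/4320 (≈0.4970)
After 5 (propagate distance d=32): x=11009/540 (≈20.3870) theta=2147/4320 (≈0.4970)
After 6 (thin lens f=-15): x=11009/540 (≈20.3870) theta=120277/64800 (≈1.8561)
After 7 (propagate distance d=33): x=1763407/21600 (≈81.6392) theta=120277/64800 (≈1.8561)
After 8 (thin lens f=43): x=1763407/21600 (≈81.6392) theta=-11831/278640 (≈-0.0425)
After 9 (propagate distance d=25 (to screen)): x=224521753/2786400 (≈80.5777) theta=-11831/278640 (≈-0.0425)
|theta_initial|=0.3000 |theta_final|=11831/278640 (≈0.0425) -> not increased

Answer: no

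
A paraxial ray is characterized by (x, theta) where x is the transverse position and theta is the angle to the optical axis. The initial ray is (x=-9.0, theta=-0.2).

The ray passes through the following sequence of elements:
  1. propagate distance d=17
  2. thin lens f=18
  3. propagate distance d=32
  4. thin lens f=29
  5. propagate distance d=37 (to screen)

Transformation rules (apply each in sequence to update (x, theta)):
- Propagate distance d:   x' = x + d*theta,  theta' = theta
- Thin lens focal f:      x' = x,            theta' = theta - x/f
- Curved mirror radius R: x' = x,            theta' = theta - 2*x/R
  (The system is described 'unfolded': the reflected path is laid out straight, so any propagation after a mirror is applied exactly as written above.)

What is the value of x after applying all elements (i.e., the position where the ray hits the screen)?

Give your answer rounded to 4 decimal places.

Answer: 17.1939

Derivation:
Initial: x=-9.0000 theta=-0.2000
After 1 (propagate distance d=17): x=-12.4000 theta=-0.2000
After 2 (thin lens f=18): x=-12.4000 theta=22/45 (≈0.4889)
After 3 (propagate distance d=32): x=146/45 (≈3.2444) theta=22/45 (≈0.4889)
After 4 (thin lens f=29): x=146/45 (≈3.2444) theta=164/435 (≈0.3770)
After 5 (propagate distance d=37 (to screen)): x=22438/1305 (≈17.1939) theta=164/435 (≈0.3770)
Rounded to 4 decimal places: x = 17.1939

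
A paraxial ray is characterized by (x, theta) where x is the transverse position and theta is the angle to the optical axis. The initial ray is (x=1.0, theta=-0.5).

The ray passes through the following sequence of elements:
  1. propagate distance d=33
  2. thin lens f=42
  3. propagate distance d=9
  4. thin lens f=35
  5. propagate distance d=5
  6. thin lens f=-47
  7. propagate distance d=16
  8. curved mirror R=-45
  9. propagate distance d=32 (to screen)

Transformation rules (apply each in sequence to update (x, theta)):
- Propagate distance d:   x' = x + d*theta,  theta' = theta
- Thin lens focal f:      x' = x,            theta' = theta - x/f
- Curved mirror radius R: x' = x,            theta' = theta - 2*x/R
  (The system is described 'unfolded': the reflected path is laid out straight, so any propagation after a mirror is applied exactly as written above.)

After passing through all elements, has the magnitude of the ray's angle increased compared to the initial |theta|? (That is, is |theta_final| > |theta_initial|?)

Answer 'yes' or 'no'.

Initial: x=1.0000 theta=-0.5000
After 1 (propagate distance d=33): x=-15.5000 theta=-0.5000
After 2 (thin lens f=42): x=-15.5000 theta=-11/84 (≈-0.1310)
After 3 (propagate distance d=9): x=-467/28 (≈-16.6786) theta=-11/84 (≈-0.1310)
After 4 (thin lens f=35): x=-467/28 (≈-16.6786) theta=254/735 (≈0.3456)
After 5 (propagate distance d=5): x=-8791/588 (≈-14.9507) theta=254/735 (≈0.3456)
After 6 (thin lens f=-47): x=-8791/588 (≈-14.9507) theta=3797/138180 (≈0.0275)
After 7 (propagate distance d=16): x=-2005133/138180 (≈-14.5110) theta=3797/138180 (≈0.0275)
After 8 (curved mirror R=-45): x=-2005133/138180 (≈-14.5110) theta=-3839401/6218100 (≈-0.6175)
After 9 (propagate distance d=32 (to screen)): x=-213091817/6218100 (≈-34.2696) theta=-3839401/6218100 (≈-0.6175)
|theta_initial|=0.5000 |theta_final|=3839401/6218100 (≈0.6175) -> increased

Answer: yes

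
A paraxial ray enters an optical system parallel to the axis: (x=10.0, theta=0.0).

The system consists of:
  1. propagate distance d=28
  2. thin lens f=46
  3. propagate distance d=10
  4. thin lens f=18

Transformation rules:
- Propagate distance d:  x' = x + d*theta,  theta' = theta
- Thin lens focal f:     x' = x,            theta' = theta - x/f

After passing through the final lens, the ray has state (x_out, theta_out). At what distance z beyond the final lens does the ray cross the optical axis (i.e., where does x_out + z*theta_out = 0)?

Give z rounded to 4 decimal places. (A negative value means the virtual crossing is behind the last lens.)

Initial: x=10.0000 theta=0.0000
After 1 (propagate distance d=28): x=10.0000 theta=0.0000
After 2 (thin lens f=46): x=10.0000 theta=-5/23 (≈-0.2174)
After 3 (propagate distance d=10): x=180/23 (≈7.8261) theta=-5/23 (≈-0.2174)
After 4 (thin lens f=18): x=180/23 (≈7.8261) theta=-15/23 (≈-0.6522)
z_focus = -x_out/theta_out = -(180/23)/(-15/23) = 12.0000
Rounded to 4 decimal places: z = 12.0000

Answer: 12.0000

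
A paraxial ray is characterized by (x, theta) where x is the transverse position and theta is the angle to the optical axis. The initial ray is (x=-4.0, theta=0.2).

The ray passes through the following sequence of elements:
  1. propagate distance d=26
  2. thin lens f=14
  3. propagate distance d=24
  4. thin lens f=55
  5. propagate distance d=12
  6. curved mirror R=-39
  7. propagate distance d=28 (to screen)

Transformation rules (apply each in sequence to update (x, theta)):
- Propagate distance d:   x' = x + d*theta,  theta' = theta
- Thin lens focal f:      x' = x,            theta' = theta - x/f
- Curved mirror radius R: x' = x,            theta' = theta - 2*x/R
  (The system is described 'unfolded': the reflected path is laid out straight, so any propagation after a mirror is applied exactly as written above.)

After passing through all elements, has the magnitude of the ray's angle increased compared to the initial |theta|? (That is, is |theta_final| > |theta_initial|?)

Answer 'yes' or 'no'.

Answer: yes

Derivation:
Initial: x=-4.0000 theta=0.2000
After 1 (propagate distance d=26): x=1.2000 theta=0.2000
After 2 (thin lens f=14): x=1.2000 theta=4/35 (≈0.1143)
After 3 (propagate distance d=24): x=138/35 (≈3.9429) theta=4/35 (≈0.1143)
After 4 (thin lens f=55): x=138/35 (≈3.9429) theta=82/1925 (≈0.0426)
After 5 (propagate distance d=12): x=8574/1925 (≈4.4540) theta=82/1925 (≈0.0426)
After 6 (curved mirror R=-39): x=8574/1925 (≈4.4540) theta=6782/25025 (≈0.2710)
After 7 (propagate distance d=28 (to screen)): x=301358/25025 (≈12.0423) theta=6782/25025 (≈0.2710)
|theta_initial|=0.2000 |theta_final|=6782/25025 (≈0.2710) -> increased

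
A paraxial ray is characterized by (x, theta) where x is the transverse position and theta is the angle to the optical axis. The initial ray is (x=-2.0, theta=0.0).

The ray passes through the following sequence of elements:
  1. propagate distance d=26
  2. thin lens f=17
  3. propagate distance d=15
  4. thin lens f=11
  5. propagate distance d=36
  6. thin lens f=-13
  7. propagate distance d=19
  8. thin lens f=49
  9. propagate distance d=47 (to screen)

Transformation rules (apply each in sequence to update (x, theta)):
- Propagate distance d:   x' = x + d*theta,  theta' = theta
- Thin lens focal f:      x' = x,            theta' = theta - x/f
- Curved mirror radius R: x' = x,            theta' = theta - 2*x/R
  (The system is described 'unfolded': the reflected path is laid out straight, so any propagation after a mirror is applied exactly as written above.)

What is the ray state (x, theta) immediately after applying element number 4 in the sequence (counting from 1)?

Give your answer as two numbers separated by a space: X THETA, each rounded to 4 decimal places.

Answer: -0.2353 0.1390

Derivation:
Initial: x=-2.0000 theta=0.0000
After 1 (propagate distance d=26): x=-2.0000 theta=0.0000
After 2 (thin lens f=17): x=-2.0000 theta=2/17 (≈0.1176)
After 3 (propagate distance d=15): x=-4/17 (≈-0.2353) theta=2/17 (≈0.1176)
After 4 (thin lens f=11): x=-4/17 (≈-0.2353) theta=26/187 (≈0.1390)
Rounded to 4 decimal places: x = -0.2353, theta = 0.1390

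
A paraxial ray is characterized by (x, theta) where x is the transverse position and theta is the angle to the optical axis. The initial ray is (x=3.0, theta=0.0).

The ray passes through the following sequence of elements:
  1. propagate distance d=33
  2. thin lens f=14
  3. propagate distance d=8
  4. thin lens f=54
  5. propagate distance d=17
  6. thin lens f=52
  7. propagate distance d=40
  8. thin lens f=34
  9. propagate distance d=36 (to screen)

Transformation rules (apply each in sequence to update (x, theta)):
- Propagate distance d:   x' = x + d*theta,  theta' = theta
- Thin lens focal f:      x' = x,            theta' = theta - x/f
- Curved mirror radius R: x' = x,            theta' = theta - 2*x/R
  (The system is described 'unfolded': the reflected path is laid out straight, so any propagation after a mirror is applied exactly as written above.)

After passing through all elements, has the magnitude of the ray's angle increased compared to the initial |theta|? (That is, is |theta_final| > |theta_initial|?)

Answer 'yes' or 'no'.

Answer: yes

Derivation:
Initial: x=3.0000 theta=0.0000
After 1 (propagate distance d=33): x=3.0000 theta=0.0000
After 2 (thin lens f=14): x=3.0000 theta=-3/14 (≈-0.2143)
After 3 (propagate distance d=8): x=9/7 (≈1.2857) theta=-3/14 (≈-0.2143)
After 4 (thin lens f=54): x=9/7 (≈1.2857) theta=-5/21 (≈-0.2381)
After 5 (propagate distance d=17): x=-58/21 (≈-2.7619) theta=-5/21 (≈-0.2381)
After 6 (thin lens f=52): x=-58/21 (≈-2.7619) theta=-101/546 (≈-0.1850)
After 7 (propagate distance d=40): x=-2774/273 (≈-10.1612) theta=-101/546 (≈-0.1850)
After 8 (thin lens f=34): x=-2774/273 (≈-10.1612) theta=151/1326 (≈0.1139)
After 9 (propagate distance d=36 (to screen)): x=-2164/357 (≈-6.0616) theta=151/1326 (≈0.1139)
|theta_initial|=0.0000 |theta_final|=151/1326 (≈0.1139) -> increased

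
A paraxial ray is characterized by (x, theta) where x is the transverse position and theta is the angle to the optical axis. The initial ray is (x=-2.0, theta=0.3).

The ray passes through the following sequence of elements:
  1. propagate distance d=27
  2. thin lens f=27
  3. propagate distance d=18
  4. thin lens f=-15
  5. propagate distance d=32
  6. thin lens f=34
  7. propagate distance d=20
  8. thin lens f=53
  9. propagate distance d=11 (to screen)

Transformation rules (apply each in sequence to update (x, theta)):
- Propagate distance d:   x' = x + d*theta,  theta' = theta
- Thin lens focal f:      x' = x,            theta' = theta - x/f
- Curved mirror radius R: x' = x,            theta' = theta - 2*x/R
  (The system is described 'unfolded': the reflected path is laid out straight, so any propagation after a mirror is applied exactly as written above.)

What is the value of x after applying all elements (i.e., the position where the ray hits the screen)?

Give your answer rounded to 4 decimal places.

Initial: x=-2.0000 theta=0.3000
After 1 (propagate distance d=27): x=6.1000 theta=0.3000
After 2 (thin lens f=27): x=6.1000 theta=2/27 (≈0.0741)
After 3 (propagate distance d=18): x=223/30 (≈7.4333) theta=2/27 (≈0.0741)
After 4 (thin lens f=-15): x=223/30 (≈7.4333) theta=769/1350 (≈0.5696)
After 5 (propagate distance d=32): x=34643/1350 (≈25.6615) theta=769/1350 (≈0.5696)
After 6 (thin lens f=34): x=34643/1350 (≈25.6615) theta=-8497/45900 (≈-0.1851)
After 7 (propagate distance d=20): x=167987/7650 (≈21.9591) theta=-8497/45900 (≈-0.1851)
After 8 (thin lens f=53): x=167987/7650 (≈21.9591) theta=-1458263/2432700 (≈-0.5994)
After 9 (propagate distance d=11 (to screen)): x=37378973/2432700 (≈15.3652) theta=-1458263/2432700 (≈-0.5994)
Rounded to 4 decimal places: x = 15.3652

Answer: 15.3652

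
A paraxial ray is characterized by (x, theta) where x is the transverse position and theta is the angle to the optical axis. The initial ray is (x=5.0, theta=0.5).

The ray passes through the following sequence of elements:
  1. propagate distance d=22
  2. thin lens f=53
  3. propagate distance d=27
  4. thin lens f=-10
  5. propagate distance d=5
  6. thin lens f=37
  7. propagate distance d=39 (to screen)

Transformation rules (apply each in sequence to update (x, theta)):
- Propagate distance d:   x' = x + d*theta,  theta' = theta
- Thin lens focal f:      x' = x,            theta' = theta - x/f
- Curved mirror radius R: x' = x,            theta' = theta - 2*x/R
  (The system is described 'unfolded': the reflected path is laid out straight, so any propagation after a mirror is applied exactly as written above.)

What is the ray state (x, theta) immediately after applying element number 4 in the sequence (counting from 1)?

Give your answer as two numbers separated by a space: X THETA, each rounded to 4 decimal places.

Answer: 21.3491 2.3330

Derivation:
Initial: x=5.0000 theta=0.5000
After 1 (propagate distance d=22): x=16.0000 theta=0.5000
After 2 (thin lens f=53): x=16.0000 theta=21/106 (≈0.1981)
After 3 (propagate distance d=27): x=2263/106 (≈21.3491) theta=21/106 (≈0.1981)
After 4 (thin lens f=-10): x=2263/106 (≈21.3491) theta=2473/1060 (≈2.3330)
Rounded to 4 decimal places: x = 21.3491, theta = 2.3330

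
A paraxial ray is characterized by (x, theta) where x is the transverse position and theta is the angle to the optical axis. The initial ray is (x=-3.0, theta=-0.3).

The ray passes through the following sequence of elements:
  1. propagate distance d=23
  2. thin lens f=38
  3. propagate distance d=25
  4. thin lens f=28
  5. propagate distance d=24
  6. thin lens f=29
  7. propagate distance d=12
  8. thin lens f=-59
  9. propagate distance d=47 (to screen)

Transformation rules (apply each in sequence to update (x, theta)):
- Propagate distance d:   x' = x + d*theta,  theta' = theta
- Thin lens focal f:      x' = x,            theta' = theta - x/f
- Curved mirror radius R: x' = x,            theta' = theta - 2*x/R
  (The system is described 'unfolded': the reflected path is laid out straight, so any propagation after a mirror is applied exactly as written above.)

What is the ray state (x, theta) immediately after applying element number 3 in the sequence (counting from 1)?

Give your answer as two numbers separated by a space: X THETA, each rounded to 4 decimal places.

Answer: -10.8868 -0.0395

Derivation:
Initial: x=-3.0000 theta=-0.3000
After 1 (propagate distance d=23): x=-9.9000 theta=-0.3000
After 2 (thin lens f=38): x=-9.9000 theta=-3/76 (≈-0.0395)
After 3 (propagate distance d=25): x=-4137/380 (≈-10.8868) theta=-3/76 (≈-0.0395)
Rounded to 4 decimal places: x = -10.8868, theta = -0.0395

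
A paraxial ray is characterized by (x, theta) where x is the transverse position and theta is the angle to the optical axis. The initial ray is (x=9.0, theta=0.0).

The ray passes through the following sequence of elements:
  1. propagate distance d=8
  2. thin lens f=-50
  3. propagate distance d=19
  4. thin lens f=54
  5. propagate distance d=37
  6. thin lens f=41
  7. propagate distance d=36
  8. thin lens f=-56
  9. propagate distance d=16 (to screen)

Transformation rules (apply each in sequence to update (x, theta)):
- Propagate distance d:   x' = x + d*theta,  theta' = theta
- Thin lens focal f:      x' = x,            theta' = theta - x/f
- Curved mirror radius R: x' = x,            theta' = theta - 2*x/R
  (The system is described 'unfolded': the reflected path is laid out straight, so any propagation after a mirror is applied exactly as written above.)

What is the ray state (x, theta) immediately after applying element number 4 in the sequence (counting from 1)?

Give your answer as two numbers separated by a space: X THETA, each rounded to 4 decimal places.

Initial: x=9.0000 theta=0.0000
After 1 (propagate distance d=8): x=9.0000 theta=0.0000
After 2 (thin lens f=-50): x=9.0000 theta=0.1800
After 3 (propagate distance d=19): x=12.4200 theta=0.1800
After 4 (thin lens f=54): x=12.4200 theta=-0.0500
Rounded to 4 decimal places: x = 12.4200, theta = -0.0500

Answer: 12.4200 -0.0500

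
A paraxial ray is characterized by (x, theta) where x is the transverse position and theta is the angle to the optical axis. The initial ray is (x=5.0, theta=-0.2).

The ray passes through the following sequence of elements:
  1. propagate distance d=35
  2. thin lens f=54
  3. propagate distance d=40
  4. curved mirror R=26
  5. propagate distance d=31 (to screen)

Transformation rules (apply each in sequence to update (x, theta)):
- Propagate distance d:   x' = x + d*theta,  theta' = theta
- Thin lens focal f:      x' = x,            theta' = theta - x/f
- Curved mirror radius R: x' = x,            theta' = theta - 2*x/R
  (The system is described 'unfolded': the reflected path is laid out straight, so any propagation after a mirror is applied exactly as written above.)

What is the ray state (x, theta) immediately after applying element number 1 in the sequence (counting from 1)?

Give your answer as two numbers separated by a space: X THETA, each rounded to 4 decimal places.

Initial: x=5.0000 theta=-0.2000
After 1 (propagate distance d=35): x=-2.0000 theta=-0.2000
Rounded to 4 decimal places: x = -2.0000, theta = -0.2000

Answer: -2.0000 -0.2000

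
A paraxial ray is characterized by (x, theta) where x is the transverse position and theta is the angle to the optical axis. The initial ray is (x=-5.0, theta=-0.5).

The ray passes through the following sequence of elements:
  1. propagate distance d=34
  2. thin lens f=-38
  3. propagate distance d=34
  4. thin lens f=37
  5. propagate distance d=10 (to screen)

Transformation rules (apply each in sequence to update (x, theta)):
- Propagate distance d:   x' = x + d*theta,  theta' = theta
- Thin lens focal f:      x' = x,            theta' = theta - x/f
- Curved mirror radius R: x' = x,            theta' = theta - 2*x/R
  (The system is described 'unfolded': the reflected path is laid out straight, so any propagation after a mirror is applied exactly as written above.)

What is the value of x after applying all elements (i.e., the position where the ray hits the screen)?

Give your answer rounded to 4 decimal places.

Initial: x=-5.0000 theta=-0.5000
After 1 (propagate distance d=34): x=-22.0000 theta=-0.5000
After 2 (thin lens f=-38): x=-22.0000 theta=-41/38 (≈-1.0789)
After 3 (propagate distance d=34): x=-1115/19 (≈-58.6842) theta=-41/38 (≈-1.0789)
After 4 (thin lens f=37): x=-1115/19 (≈-58.6842) theta=713/1406 (≈0.5071)
After 5 (propagate distance d=10 (to screen)): x=-37690/703 (≈-53.6131) theta=713/1406 (≈0.5071)
Rounded to 4 decimal places: x = -53.6131

Answer: -53.6131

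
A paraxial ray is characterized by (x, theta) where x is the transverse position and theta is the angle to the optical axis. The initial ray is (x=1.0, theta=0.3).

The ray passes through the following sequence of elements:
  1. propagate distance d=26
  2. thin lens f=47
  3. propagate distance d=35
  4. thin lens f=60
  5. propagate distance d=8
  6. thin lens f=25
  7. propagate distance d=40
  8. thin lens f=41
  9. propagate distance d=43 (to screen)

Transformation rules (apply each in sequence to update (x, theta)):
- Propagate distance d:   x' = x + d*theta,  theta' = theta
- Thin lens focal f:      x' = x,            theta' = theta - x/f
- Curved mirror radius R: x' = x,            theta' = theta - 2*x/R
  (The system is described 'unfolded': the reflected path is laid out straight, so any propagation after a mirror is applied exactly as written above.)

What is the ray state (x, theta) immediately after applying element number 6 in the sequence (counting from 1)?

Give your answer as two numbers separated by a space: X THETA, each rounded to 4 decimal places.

Initial: x=1.0000 theta=0.3000
After 1 (propagate distance d=26): x=8.8000 theta=0.3000
After 2 (thin lens f=47): x=8.8000 theta=53/470 (≈0.1128)
After 3 (propagate distance d=35): x=5991/470 (≈12.7468) theta=53/470 (≈0.1128)
After 4 (thin lens f=60): x=5991/470 (≈12.7468) theta=-937/9400 (≈-0.0997)
After 5 (propagate distance d=8): x=28081/2350 (≈11.9494) theta=-937/9400 (≈-0.0997)
After 6 (thin lens f=25): x=28081/2350 (≈11.9494) theta=-135749/235000 (≈-0.5777)
Rounded to 4 decimal places: x = 11.9494, theta = -0.5777

Answer: 11.9494 -0.5777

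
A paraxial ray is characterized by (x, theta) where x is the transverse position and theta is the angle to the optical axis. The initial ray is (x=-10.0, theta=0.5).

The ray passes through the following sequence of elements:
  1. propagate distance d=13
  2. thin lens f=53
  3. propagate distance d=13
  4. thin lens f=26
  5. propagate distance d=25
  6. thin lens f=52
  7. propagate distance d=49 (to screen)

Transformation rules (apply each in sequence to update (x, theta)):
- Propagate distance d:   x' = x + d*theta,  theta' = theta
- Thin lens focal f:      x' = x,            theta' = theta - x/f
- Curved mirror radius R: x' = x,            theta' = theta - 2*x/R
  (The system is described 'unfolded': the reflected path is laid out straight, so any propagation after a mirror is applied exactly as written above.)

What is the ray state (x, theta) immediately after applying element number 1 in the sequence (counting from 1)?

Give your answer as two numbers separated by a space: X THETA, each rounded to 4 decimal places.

Initial: x=-10.0000 theta=0.5000
After 1 (propagate distance d=13): x=-3.5000 theta=0.5000
Rounded to 4 decimal places: x = -3.5000, theta = 0.5000

Answer: -3.5000 0.5000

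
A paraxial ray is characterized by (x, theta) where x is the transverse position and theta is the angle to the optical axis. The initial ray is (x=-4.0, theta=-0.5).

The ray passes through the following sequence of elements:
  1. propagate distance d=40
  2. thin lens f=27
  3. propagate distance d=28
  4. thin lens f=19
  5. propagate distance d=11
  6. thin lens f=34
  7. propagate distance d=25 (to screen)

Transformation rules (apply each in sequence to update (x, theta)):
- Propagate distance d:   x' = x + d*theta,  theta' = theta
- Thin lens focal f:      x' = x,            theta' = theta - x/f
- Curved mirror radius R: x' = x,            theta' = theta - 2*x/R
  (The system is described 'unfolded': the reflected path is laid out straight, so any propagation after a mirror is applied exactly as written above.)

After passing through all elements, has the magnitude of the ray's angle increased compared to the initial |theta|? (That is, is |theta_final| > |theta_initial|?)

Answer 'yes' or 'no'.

Answer: yes

Derivation:
Initial: x=-4.0000 theta=-0.5000
After 1 (propagate distance d=40): x=-24.0000 theta=-0.5000
After 2 (thin lens f=27): x=-24.0000 theta=7/18 (≈0.3889)
After 3 (propagate distance d=28): x=-118/9 (≈-13.1111) theta=7/18 (≈0.3889)
After 4 (thin lens f=19): x=-118/9 (≈-13.1111) theta=41/38 (≈1.0789)
After 5 (propagate distance d=11): x=-425/342 (≈-1.2427) theta=41/38 (≈1.0789)
After 6 (thin lens f=34): x=-425/342 (≈-1.2427) theta=763/684 (≈1.1155)
After 7 (propagate distance d=25 (to screen)): x=2025/76 (≈26.6447) theta=763/684 (≈1.1155)
|theta_initial|=0.5000 |theta_final|=763/684 (≈1.1155) -> increased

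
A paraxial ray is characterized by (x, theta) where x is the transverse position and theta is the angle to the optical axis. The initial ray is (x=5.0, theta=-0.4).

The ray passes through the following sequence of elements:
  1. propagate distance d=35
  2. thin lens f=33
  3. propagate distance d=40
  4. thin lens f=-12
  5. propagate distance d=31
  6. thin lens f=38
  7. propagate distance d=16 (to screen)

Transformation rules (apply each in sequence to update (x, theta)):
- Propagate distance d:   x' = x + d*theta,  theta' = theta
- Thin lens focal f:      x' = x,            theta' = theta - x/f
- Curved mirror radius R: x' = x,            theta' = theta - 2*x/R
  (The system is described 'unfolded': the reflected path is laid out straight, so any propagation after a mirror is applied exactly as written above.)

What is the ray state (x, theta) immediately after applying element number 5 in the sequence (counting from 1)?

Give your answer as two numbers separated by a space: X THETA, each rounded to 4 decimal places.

Answer: -54.4379 -1.3015

Derivation:
Initial: x=5.0000 theta=-0.4000
After 1 (propagate distance d=35): x=-9.0000 theta=-0.4000
After 2 (thin lens f=33): x=-9.0000 theta=-7/55 (≈-0.1273)
After 3 (propagate distance d=40): x=-155/11 (≈-14.0909) theta=-7/55 (≈-0.1273)
After 4 (thin lens f=-12): x=-155/11 (≈-14.0909) theta=-859/660 (≈-1.3015)
After 5 (propagate distance d=31): x=-35929/660 (≈-54.4379) theta=-859/660 (≈-1.3015)
Rounded to 4 decimal places: x = -54.4379, theta = -1.3015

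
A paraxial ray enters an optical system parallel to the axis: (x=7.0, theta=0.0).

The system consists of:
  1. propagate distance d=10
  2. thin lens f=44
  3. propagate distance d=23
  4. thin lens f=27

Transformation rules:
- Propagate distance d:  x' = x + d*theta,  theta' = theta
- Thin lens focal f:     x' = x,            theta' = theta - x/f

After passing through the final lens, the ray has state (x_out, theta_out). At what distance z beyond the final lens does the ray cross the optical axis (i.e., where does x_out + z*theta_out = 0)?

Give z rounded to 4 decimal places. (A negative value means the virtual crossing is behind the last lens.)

Answer: 11.8125

Derivation:
Initial: x=7.0000 theta=0.0000
After 1 (propagate distance d=10): x=7.0000 theta=0.0000
After 2 (thin lens f=44): x=7.0000 theta=-7/44 (≈-0.1591)
After 3 (propagate distance d=23): x=147/44 (≈3.3409) theta=-7/44 (≈-0.1591)
After 4 (thin lens f=27): x=147/44 (≈3.3409) theta=-28/99 (≈-0.2828)
z_focus = -x_out/theta_out = -(147/44)/(-28/99) = 11.8125
Rounded to 4 decimal places: z = 11.8125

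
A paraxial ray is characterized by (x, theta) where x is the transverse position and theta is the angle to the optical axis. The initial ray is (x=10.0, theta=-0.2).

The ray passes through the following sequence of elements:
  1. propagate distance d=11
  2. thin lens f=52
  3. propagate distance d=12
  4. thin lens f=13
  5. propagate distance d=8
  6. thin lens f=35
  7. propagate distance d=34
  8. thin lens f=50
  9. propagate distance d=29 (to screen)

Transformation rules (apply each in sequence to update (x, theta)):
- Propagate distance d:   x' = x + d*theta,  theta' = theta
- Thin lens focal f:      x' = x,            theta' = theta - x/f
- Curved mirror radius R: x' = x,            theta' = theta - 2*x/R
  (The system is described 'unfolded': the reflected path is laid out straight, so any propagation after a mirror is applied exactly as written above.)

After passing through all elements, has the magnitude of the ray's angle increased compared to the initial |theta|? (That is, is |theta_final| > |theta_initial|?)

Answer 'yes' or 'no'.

Initial: x=10.0000 theta=-0.2000
After 1 (propagate distance d=11): x=7.8000 theta=-0.2000
After 2 (thin lens f=52): x=7.8000 theta=-0.3500
After 3 (propagate distance d=12): x=3.6000 theta=-0.3500
After 4 (thin lens f=13): x=3.6000 theta=-163/260 (≈-0.6269)
After 5 (propagate distance d=8): x=-92/65 (≈-1.4154) theta=-163/260 (≈-0.6269)
After 6 (thin lens f=35): x=-92/65 (≈-1.4154) theta=-5337/9100 (≈-0.5865)
After 7 (propagate distance d=34): x=-97169/4550 (≈-21.3558) theta=-5337/9100 (≈-0.5865)
After 8 (thin lens f=50): x=-97169/4550 (≈-21.3558) theta=-9064/56875 (≈-0.1594)
After 9 (propagate distance d=29 (to screen)): x=-2954937/113750 (≈-25.9775) theta=-9064/56875 (≈-0.1594)
|theta_initial|=0.2000 |theta_final|=9064/56875 (≈0.1594) -> not increased

Answer: no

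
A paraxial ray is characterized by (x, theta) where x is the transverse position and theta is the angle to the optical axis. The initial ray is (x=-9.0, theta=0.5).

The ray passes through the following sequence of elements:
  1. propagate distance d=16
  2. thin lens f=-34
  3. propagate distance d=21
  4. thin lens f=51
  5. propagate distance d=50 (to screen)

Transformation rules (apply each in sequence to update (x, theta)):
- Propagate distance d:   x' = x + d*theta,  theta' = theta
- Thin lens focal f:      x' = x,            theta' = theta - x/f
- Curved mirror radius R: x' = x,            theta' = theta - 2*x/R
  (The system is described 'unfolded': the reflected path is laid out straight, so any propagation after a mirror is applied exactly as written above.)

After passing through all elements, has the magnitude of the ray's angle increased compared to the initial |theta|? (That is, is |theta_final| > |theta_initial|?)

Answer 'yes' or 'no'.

Initial: x=-9.0000 theta=0.5000
After 1 (propagate distance d=16): x=-1.0000 theta=0.5000
After 2 (thin lens f=-34): x=-1.0000 theta=8/17 (≈0.4706)
After 3 (propagate distance d=21): x=151/17 (≈8.8824) theta=8/17 (≈0.4706)
After 4 (thin lens f=51): x=151/17 (≈8.8824) theta=257/867 (≈0.2964)
After 5 (propagate distance d=50 (to screen)): x=20551/867 (≈23.7036) theta=257/867 (≈0.2964)
|theta_initial|=0.5000 |theta_final|=257/867 (≈0.2964) -> not increased

Answer: no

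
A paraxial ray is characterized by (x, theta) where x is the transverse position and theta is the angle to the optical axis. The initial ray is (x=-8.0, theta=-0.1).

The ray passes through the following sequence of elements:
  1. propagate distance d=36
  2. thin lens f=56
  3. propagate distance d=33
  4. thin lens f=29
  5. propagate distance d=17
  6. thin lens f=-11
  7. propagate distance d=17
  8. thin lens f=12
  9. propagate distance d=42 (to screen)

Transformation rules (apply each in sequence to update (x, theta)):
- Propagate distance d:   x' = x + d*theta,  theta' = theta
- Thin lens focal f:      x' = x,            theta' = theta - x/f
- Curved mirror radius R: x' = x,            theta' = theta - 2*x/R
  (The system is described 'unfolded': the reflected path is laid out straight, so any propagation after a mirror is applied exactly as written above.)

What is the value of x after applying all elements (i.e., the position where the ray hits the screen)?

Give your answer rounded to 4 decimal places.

Initial: x=-8.0000 theta=-0.1000
After 1 (propagate distance d=36): x=-11.6000 theta=-0.1000
After 2 (thin lens f=56): x=-11.6000 theta=3/28 (≈0.1071)
After 3 (propagate distance d=33): x=-1129/140 (≈-8.0643) theta=3/28 (≈0.1071)
After 4 (thin lens f=29): x=-1129/140 (≈-8.0643) theta=391/1015 (≈0.3852)
After 5 (propagate distance d=17): x=-879/580 (≈-1.5155) theta=391/1015 (≈0.3852)
After 6 (thin lens f=-11): x=-879/580 (≈-1.5155) theta=11051/44660 (≈0.2474)
After 7 (propagate distance d=17): x=30046/11165 (≈2.6911) theta=11051/44660 (≈0.2474)
After 8 (thin lens f=12): x=30046/11165 (≈2.6911) theta=3107/133980 (≈0.0232)
After 9 (propagate distance d=42 (to screen)): x=81841/22330 (≈3.6651) theta=3107/133980 (≈0.0232)
Rounded to 4 decimal places: x = 3.6651

Answer: 3.6651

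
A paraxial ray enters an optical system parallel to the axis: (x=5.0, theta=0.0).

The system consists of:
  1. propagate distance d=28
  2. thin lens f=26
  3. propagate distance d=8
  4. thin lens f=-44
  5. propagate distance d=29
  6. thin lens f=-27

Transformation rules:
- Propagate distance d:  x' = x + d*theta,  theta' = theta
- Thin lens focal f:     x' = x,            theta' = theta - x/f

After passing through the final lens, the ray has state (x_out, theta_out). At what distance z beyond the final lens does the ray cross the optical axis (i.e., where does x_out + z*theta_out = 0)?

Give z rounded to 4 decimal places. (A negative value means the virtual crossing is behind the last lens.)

Initial: x=5.0000 theta=0.0000
After 1 (propagate distance d=28): x=5.0000 theta=0.0000
After 2 (thin lens f=26): x=5.0000 theta=-5/26 (≈-0.1923)
After 3 (propagate distance d=8): x=45/13 (≈3.4615) theta=-5/26 (≈-0.1923)
After 4 (thin lens f=-44): x=45/13 (≈3.4615) theta=-5/44 (≈-0.1136)
After 5 (propagate distance d=29): x=95/572 (≈0.1661) theta=-5/44 (≈-0.1136)
After 6 (thin lens f=-27): x=95/572 (≈0.1661) theta=-415/3861 (≈-0.1075)
z_focus = -x_out/theta_out = -(95/572)/(-415/3861) = 513/332 ≈ 1.5452
Rounded to 4 decimal places: z = 1.5452

Answer: 1.5452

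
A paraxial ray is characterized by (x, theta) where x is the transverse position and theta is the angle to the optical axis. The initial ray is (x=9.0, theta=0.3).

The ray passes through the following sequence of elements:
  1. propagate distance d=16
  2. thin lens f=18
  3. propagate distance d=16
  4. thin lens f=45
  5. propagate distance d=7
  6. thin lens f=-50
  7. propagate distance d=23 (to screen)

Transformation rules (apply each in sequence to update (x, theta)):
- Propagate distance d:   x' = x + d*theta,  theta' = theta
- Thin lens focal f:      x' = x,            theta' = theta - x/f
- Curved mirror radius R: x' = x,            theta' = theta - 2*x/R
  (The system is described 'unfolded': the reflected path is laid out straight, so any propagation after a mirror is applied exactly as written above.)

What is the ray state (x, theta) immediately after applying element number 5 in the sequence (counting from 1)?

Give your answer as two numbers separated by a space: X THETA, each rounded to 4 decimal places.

Initial: x=9.0000 theta=0.3000
After 1 (propagate distance d=16): x=13.8000 theta=0.3000
After 2 (thin lens f=18): x=13.8000 theta=-7/15 (≈-0.4667)
After 3 (propagate distance d=16): x=19/3 (≈6.3333) theta=-7/15 (≈-0.4667)
After 4 (thin lens f=45): x=19/3 (≈6.3333) theta=-82/135 (≈-0.6074)
After 5 (propagate distance d=7): x=281/135 (≈2.0815) theta=-82/135 (≈-0.6074)
Rounded to 4 decimal places: x = 2.0815, theta = -0.6074

Answer: 2.0815 -0.6074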